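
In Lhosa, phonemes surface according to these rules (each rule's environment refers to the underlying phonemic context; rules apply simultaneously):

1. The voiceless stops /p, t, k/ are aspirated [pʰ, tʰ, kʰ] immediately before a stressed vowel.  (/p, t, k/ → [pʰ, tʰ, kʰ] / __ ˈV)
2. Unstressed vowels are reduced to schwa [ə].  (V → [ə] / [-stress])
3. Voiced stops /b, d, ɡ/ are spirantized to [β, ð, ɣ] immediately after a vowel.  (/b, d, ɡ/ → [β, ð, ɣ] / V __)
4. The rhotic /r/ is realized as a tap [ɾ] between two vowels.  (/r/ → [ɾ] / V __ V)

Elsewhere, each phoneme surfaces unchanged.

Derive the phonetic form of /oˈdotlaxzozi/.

/o/ (word-initial): in an unstressed syllable, so rule 2 applies → [ə].
/d/ — between /o/ and /o/, immediately after a vowel — surfaces as [ð] (rule 3).
/o/ (between /d/ and /t/) is in the target of rule 2 but the environment (in an unstressed syllable) is not met → [o].
/t/ — between /o/ and /l/; rule 1 does not apply here → [t].
/l/ — not in any rule's target class → [l].
/a/ (between /l/ and /x/): in an unstressed syllable, so rule 2 applies → [ə].
/x/ (between /a/ and /z/) is unaffected → [x].
/z/ (between /x/ and /o/): no rule targets it → [z].
/o/ (between /z/ and /z/): in an unstressed syllable, so rule 2 applies → [ə].
/z/ (between /o/ and /i/): no rule targets it → [z].
Rule 2 applies to /i/ (word-final: in an unstressed syllable) → [ə].

[əˈðotləxzəzə]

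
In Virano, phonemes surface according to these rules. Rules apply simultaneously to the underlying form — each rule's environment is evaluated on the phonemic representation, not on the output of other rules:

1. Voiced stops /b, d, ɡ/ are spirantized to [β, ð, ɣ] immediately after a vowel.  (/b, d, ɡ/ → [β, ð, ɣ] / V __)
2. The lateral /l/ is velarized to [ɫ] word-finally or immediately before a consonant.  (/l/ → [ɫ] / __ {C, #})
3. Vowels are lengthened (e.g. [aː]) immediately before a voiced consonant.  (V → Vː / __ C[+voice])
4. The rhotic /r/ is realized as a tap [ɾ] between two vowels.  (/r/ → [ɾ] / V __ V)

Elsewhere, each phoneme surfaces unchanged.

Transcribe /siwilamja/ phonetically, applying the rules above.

/s/ (word-initial) is unaffected → [s].
Rule 3 applies to /i/ (between /s/ and /w/: before a voiced consonant) → [iː].
/w/ (between /i/ and /i/): no rule targets it → [w].
Rule 3 applies to /i/ (between /w/ and /l/: before a voiced consonant) → [iː].
/l/ (between /i/ and /a/) fails the environment for rule 2, so it stays [l].
/a/ (between /l/ and /m/): before a voiced consonant, so rule 3 applies → [aː].
/m/ (between /a/ and /j/): no rule targets it → [m].
/j/ (between /m/ and /a/): no rule targets it → [j].
/a/ — word-final; rule 3 does not apply here → [a].

[siːwiːlaːmja]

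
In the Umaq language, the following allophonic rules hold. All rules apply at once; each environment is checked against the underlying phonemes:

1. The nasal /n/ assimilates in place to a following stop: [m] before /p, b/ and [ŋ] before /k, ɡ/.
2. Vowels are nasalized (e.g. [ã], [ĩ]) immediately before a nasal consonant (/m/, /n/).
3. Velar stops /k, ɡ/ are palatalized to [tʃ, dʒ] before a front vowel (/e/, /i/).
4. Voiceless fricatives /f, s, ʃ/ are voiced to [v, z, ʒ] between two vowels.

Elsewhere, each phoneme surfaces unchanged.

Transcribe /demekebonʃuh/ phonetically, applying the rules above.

/d/ (word-initial) is unaffected → [d].
/e/ (between /d/ and /m/): before a nasal consonant, so rule 2 applies → [ẽ].
/m/ stays [m].
/e/ (between /m/ and /k/): rule 2 targets it, but not before a nasal consonant → unchanged [e].
Rule 3 applies to /k/ (between /e/ and /e/: before a front vowel) → [tʃ].
/e/ (between /k/ and /b/) is in the target of rule 2 but the environment (before a nasal consonant) is not met → [e].
/b/ — not in any rule's target class → [b].
/o/ (between /b/ and /n/): before a nasal consonant, so rule 2 applies → [õ].
/n/ — between /o/ and /ʃ/; rule 1 does not apply here → [n].
/ʃ/ (between /n/ and /u/): rule 4 targets it, but not between two vowels → unchanged [ʃ].
/u/ (between /ʃ/ and /h/): rule 2 targets it, but not before a nasal consonant → unchanged [u].
/h/ (word-final) is unaffected → [h].

[dẽmetʃebõnʃuh]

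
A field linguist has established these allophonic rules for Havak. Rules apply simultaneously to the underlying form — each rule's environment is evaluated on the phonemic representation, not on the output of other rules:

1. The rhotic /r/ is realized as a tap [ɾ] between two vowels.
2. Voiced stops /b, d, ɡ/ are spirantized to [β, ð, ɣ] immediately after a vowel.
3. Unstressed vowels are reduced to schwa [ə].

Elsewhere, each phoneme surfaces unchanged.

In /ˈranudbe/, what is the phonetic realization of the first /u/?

[ə]

/u/ — between /n/ and /d/, in an unstressed syllable — surfaces as [ə] (rule 3).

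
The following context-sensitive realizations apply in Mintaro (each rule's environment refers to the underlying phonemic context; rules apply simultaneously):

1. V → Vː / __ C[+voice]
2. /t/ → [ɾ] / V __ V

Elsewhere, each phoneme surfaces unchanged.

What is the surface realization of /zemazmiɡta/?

/z/ — not in any rule's target class → [z].
/e/ (between /z/ and /m/): before a voiced consonant, so rule 1 applies → [eː].
/m/ — not in any rule's target class → [m].
/a/ (between /m/ and /z/) occurs before a voiced consonant → [aː] by rule 1.
/z/ stays [z].
/m/ — not in any rule's target class → [m].
Rule 1 applies to /i/ (between /m/ and /ɡ/: before a voiced consonant) → [iː].
/ɡ/ stays [ɡ].
/t/ — between /ɡ/ and /a/; rule 2 does not apply here → [t].
/a/ (word-final) is in the target of rule 1 but the environment (before a voiced consonant) is not met → [a].

[zeːmaːzmiːɡta]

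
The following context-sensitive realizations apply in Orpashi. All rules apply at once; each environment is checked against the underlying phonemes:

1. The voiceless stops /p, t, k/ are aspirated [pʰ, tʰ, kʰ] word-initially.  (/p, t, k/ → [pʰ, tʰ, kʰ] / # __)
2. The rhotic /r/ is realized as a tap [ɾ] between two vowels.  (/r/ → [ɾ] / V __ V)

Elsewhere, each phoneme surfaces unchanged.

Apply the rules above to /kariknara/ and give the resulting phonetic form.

Rule 1 applies to /k/ (word-initial: word-initially) → [kʰ].
/a/ stays [a].
/r/ — between /a/ and /i/, between two vowels — surfaces as [ɾ] (rule 2).
/i/ stays [i].
/k/ (between /i/ and /n/): rule 1 targets it, but not word-initially → unchanged [k].
/n/ stays [n].
/a/ (between /n/ and /r/): no rule targets it → [a].
/r/ (between /a/ and /a/): between two vowels, so rule 2 applies → [ɾ].
/a/ (word-final) is unaffected → [a].

[kʰaɾiknaɾa]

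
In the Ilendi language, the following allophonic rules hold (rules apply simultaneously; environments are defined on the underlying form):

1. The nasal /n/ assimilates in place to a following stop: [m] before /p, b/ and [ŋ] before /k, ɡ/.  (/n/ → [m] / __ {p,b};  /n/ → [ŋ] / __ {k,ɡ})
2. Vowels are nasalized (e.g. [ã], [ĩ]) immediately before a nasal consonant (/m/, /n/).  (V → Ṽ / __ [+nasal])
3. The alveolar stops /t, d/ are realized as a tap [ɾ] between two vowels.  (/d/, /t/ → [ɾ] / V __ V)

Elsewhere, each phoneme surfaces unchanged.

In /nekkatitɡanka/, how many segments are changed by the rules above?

3

Segments that undergo a rule: /t/ → [ɾ] (rule 3); /a/ → [ã] (rule 2); /n/ → [ŋ] (rule 1).
All other segments surface unchanged.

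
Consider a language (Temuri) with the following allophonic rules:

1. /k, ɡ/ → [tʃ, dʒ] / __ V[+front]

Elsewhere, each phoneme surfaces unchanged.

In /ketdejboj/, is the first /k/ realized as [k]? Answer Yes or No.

/k/ meets the environment for rule 1 (before a front vowel) → [tʃ].
The actual realization is [tʃ], not [k].

No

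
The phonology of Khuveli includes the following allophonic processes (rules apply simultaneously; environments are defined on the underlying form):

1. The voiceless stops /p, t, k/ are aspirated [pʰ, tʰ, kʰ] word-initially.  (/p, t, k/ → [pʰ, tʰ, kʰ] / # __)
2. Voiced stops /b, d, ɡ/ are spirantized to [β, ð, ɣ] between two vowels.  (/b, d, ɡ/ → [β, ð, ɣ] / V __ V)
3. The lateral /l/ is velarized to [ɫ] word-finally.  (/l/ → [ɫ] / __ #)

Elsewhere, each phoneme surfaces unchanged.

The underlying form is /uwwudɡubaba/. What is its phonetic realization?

/u/ — not in any rule's target class → [u].
/w/ — not in any rule's target class → [w].
/w/ — not in any rule's target class → [w].
/u/ (between /w/ and /d/): no rule targets it → [u].
/d/ (between /u/ and /ɡ/) fails the environment for rule 2, so it stays [d].
/ɡ/ (between /d/ and /u/): rule 2 targets it, but not between two vowels → unchanged [ɡ].
/u/ — not in any rule's target class → [u].
/b/ (between /u/ and /a/): between two vowels, so rule 2 applies → [β].
/a/ — not in any rule's target class → [a].
/b/ (between /a/ and /a/): between two vowels, so rule 2 applies → [β].
/a/ (word-final) is unaffected → [a].

[uwwudɡuβaβa]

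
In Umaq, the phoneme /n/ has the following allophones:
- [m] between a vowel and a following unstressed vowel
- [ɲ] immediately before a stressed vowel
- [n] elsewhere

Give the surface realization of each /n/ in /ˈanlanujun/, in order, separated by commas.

Occurrence 1 (position 2): no conditioning environment matches → elsewhere allophone [n].
Occurrence 2 (position 5): between a vowel and a following unstressed vowel → [m].
Occurrence 3 (position 9): no conditioning environment matches → elsewhere allophone [n].

[n], [m], [n]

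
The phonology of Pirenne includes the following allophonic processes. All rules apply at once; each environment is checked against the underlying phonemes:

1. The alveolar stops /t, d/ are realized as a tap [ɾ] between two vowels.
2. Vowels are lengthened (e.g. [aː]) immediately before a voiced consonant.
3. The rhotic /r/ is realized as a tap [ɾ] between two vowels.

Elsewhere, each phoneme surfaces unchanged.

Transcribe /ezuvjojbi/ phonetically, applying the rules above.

[eːzuːvjoːjbi]

/e/ (word-initial) occurs before a voiced consonant → [eː] by rule 2.
/z/ (between /e/ and /u/): no rule targets it → [z].
Rule 2 applies to /u/ (between /z/ and /v/: before a voiced consonant) → [uː].
/v/ — not in any rule's target class → [v].
/j/ (between /v/ and /o/) is unaffected → [j].
/o/ — between /j/ and /j/, before a voiced consonant — surfaces as [oː] (rule 2).
/j/ — not in any rule's target class → [j].
/b/ — not in any rule's target class → [b].
/i/ (word-final) is in the target of rule 2 but the environment (before a voiced consonant) is not met → [i].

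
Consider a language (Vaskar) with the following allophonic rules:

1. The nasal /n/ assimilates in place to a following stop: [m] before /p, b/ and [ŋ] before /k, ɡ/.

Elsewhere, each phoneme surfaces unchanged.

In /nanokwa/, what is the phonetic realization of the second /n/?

[n]

/n/ (between /a/ and /o/): rule 1 targets it, but not before a labial or velar stop → unchanged [n].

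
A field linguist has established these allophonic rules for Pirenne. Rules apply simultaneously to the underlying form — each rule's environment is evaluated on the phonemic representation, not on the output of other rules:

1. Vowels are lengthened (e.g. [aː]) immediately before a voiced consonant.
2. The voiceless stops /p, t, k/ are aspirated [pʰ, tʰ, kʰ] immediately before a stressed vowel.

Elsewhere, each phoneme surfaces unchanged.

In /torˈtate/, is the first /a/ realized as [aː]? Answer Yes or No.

No

/a/ (between /t/ and /t/): rule 1 targets it, but not before a voiced consonant → unchanged [a].
The actual realization is [a], not [aː].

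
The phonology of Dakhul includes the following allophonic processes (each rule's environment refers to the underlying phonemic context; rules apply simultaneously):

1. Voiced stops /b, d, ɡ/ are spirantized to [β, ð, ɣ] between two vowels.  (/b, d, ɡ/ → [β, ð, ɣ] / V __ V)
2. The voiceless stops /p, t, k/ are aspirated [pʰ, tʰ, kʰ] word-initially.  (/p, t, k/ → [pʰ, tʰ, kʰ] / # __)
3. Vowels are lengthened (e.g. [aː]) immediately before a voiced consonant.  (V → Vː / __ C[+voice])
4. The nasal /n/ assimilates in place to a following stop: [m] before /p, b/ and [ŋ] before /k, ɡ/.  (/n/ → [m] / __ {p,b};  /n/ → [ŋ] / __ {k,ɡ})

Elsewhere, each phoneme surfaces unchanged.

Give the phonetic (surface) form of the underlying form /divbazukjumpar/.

[diːvbaːzukjuːmpaːr]

/d/ — word-initial; rule 1 does not apply here → [d].
/i/ (between /d/ and /v/): before a voiced consonant, so rule 3 applies → [iː].
/v/ (between /i/ and /b/) is unaffected → [v].
/b/ — between /v/ and /a/; rule 1 does not apply here → [b].
/a/ (between /b/ and /z/): before a voiced consonant, so rule 3 applies → [aː].
/z/ stays [z].
/u/ (between /z/ and /k/): rule 3 targets it, but not before a voiced consonant → unchanged [u].
/k/ (between /u/ and /j/) fails the environment for rule 2, so it stays [k].
/j/ — not in any rule's target class → [j].
/u/ — between /j/ and /m/, before a voiced consonant — surfaces as [uː] (rule 3).
/m/ stays [m].
/p/ — between /m/ and /a/; rule 2 does not apply here → [p].
/a/ (between /p/ and /r/): before a voiced consonant, so rule 3 applies → [aː].
/r/ — not in any rule's target class → [r].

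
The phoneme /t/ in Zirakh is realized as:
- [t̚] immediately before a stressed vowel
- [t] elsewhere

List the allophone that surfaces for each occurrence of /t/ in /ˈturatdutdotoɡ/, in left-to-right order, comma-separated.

Occurrence 1 (position 1): immediately before a stressed vowel → [t̚].
Occurrence 2 (position 5): no conditioning environment matches → elsewhere allophone [t].
Occurrence 3 (position 8): no conditioning environment matches → elsewhere allophone [t].
Occurrence 4 (position 11): no conditioning environment matches → elsewhere allophone [t].

[t̚], [t], [t], [t]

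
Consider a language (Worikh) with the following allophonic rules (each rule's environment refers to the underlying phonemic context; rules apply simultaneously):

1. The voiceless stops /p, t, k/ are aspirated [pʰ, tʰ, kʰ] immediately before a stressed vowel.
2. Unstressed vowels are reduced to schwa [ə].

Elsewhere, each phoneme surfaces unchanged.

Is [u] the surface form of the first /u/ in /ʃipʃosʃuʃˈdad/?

No

/u/ — between /ʃ/ and /ʃ/, in an unstressed syllable — surfaces as [ə] (rule 2).
The actual realization is [ə], not [u].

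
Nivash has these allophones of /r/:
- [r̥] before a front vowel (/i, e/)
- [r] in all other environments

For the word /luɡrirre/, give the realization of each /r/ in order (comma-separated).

Occurrence 1 (position 4): before a front vowel (/i, e/) → [r̥].
Occurrence 2 (position 6): no conditioning environment matches → elsewhere allophone [r].
Occurrence 3 (position 7): before a front vowel (/i, e/) → [r̥].

[r̥], [r], [r̥]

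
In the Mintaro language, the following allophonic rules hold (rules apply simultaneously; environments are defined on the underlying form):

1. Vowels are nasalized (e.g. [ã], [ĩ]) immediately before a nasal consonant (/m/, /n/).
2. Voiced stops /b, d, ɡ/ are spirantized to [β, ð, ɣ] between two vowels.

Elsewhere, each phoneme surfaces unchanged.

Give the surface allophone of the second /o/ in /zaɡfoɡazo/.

/o/ (word-final) fails the environment for rule 1, so it stays [o].

[o]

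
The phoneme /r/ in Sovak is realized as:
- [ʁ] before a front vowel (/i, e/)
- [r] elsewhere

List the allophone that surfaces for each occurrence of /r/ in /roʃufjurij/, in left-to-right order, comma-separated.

Occurrence 1 (position 1): no conditioning environment matches → elsewhere allophone [r].
Occurrence 2 (position 8): before a front vowel (/i, e/) → [ʁ].

[r], [ʁ]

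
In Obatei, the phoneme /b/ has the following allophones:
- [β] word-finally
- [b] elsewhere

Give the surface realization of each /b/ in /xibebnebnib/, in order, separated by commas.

[b], [b], [b], [β]

Occurrence 1 (position 3): no conditioning environment matches → elsewhere allophone [b].
Occurrence 2 (position 5): no conditioning environment matches → elsewhere allophone [b].
Occurrence 3 (position 8): no conditioning environment matches → elsewhere allophone [b].
Occurrence 4 (position 11): word-finally → [β].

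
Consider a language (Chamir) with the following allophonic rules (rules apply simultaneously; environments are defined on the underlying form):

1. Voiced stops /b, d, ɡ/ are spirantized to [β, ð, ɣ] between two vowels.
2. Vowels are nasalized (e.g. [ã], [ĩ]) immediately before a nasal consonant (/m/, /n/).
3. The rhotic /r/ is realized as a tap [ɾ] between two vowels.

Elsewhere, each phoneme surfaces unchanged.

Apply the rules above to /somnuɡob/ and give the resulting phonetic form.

/s/ stays [s].
Rule 2 applies to /o/ (between /s/ and /m/: before a nasal consonant) → [õ].
/m/ stays [m].
/n/ (between /m/ and /u/) is unaffected → [n].
/u/ (between /n/ and /ɡ/) fails the environment for rule 2, so it stays [u].
/ɡ/ meets the environment for rule 1 (between two vowels) → [ɣ].
/o/ (between /ɡ/ and /b/): rule 2 targets it, but not before a nasal consonant → unchanged [o].
/b/ (word-final) is in the target of rule 1 but the environment (between two vowels) is not met → [b].

[sõmnuɣob]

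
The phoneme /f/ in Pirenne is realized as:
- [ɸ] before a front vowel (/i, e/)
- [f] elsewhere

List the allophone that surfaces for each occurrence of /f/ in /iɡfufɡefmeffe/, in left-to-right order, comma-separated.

Occurrence 1 (position 3): no conditioning environment matches → elsewhere allophone [f].
Occurrence 2 (position 5): no conditioning environment matches → elsewhere allophone [f].
Occurrence 3 (position 8): no conditioning environment matches → elsewhere allophone [f].
Occurrence 4 (position 11): no conditioning environment matches → elsewhere allophone [f].
Occurrence 5 (position 12): before a front vowel (/i, e/) → [ɸ].

[f], [f], [f], [f], [ɸ]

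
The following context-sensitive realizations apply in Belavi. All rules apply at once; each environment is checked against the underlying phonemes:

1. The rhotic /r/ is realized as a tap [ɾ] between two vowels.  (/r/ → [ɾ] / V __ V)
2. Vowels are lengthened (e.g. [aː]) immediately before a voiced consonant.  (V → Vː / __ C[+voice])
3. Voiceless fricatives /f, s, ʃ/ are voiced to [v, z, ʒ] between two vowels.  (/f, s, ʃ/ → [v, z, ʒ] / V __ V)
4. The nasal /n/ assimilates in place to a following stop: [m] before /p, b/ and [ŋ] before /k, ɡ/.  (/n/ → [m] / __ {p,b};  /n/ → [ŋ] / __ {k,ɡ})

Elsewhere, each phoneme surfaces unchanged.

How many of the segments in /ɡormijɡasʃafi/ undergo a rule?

Segments that undergo a rule: /o/ → [oː] (rule 2); /i/ → [iː] (rule 2); /f/ → [v] (rule 3).
All other segments surface unchanged.

3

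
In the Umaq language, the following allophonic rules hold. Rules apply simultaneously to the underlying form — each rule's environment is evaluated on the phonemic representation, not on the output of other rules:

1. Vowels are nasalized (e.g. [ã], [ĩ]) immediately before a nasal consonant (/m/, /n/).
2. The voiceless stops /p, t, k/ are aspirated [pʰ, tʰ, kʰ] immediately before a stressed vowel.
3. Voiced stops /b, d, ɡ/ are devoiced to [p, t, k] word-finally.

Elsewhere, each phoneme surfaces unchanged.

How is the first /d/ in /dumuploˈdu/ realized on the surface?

[d]

/d/ (word-initial) is in the target of rule 3 but the environment (word-finally) is not met → [d].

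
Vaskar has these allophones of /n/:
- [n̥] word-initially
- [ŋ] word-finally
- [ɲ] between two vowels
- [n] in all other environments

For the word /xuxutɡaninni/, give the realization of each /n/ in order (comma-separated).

[ɲ], [n], [n]

Occurrence 1 (position 8): between two vowels → [ɲ].
Occurrence 2 (position 10): no conditioning environment matches → elsewhere allophone [n].
Occurrence 3 (position 11): no conditioning environment matches → elsewhere allophone [n].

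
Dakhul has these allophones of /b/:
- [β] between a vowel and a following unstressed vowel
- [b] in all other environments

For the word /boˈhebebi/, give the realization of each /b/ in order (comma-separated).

Occurrence 1 (position 1): no conditioning environment matches → elsewhere allophone [b].
Occurrence 2 (position 5): between a vowel and a following unstressed vowel → [β].
Occurrence 3 (position 7): between a vowel and a following unstressed vowel → [β].

[b], [β], [β]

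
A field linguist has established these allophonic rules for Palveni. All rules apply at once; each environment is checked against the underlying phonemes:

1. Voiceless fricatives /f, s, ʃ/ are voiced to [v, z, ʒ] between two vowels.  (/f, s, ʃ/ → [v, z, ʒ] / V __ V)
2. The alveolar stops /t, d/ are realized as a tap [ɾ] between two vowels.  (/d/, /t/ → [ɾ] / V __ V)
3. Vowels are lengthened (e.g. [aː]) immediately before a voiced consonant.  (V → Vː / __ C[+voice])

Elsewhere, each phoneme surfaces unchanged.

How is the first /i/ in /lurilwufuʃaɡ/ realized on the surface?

/i/ — between /r/ and /l/, before a voiced consonant — surfaces as [iː] (rule 3).

[iː]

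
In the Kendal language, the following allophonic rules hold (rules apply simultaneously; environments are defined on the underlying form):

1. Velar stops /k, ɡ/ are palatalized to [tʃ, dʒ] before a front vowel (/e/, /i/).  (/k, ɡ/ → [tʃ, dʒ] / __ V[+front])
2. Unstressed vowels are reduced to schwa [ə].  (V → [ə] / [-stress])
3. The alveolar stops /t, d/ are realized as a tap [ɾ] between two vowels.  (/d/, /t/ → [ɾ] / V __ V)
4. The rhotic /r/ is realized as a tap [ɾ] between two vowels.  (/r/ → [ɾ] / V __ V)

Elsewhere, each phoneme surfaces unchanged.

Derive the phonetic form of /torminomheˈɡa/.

[tərmənəmhəˈɡa]

/t/ (word-initial) fails the environment for rule 3, so it stays [t].
/o/ — between /t/ and /r/, in an unstressed syllable — surfaces as [ə] (rule 2).
/r/ (between /o/ and /m/): rule 4 targets it, but not between two vowels → unchanged [r].
Rule 2 applies to /i/ (between /m/ and /n/: in an unstressed syllable) → [ə].
Rule 2 applies to /o/ (between /n/ and /m/: in an unstressed syllable) → [ə].
/e/ — between /h/ and /ɡ/, in an unstressed syllable — surfaces as [ə] (rule 2).
/ɡ/ — between /e/ and /a/; rule 1 does not apply here → [ɡ].
/a/ (word-final): rule 2 targets it, but not in an unstressed syllable → unchanged [a].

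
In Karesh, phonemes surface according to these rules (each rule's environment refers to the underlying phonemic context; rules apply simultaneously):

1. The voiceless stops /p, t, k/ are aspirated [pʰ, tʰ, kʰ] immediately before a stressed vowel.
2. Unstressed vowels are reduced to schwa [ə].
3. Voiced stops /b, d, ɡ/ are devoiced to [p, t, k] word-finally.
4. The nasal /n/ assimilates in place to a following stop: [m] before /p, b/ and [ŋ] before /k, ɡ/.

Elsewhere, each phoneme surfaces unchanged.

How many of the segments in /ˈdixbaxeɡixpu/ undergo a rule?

4

Segments that undergo a rule: /a/ → [ə] (rule 2); /e/ → [ə] (rule 2); /i/ → [ə] (rule 2); /u/ → [ə] (rule 2).
All other segments surface unchanged.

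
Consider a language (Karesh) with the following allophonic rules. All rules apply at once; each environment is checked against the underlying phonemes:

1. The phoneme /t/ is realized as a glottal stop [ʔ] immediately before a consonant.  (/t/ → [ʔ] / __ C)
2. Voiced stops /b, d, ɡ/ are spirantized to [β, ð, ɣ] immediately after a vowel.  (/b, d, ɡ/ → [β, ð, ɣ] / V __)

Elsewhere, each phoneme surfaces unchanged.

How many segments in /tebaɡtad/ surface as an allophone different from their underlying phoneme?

3

Segments that undergo a rule: /b/ → [β] (rule 2); /ɡ/ → [ɣ] (rule 2); /d/ → [ð] (rule 2).
All other segments surface unchanged.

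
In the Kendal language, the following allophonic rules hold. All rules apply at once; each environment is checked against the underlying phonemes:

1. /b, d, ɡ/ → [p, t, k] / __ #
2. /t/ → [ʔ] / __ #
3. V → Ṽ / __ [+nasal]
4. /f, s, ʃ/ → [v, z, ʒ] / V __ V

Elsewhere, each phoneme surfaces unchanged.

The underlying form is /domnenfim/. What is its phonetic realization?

/d/ (word-initial): rule 1 targets it, but not word-finally → unchanged [d].
Rule 3 applies to /o/ (between /d/ and /m/: before a nasal consonant) → [õ].
/m/ (between /o/ and /n/): no rule targets it → [m].
/n/ (between /m/ and /e/) is unaffected → [n].
/e/ (between /n/ and /n/) occurs before a nasal consonant → [ẽ] by rule 3.
/n/ (between /e/ and /f/) is unaffected → [n].
/f/ (between /n/ and /i/) is in the target of rule 4 but the environment (between two vowels) is not met → [f].
/i/ (between /f/ and /m/): before a nasal consonant, so rule 3 applies → [ĩ].
/m/ (word-final): no rule targets it → [m].

[dõmnẽnfĩm]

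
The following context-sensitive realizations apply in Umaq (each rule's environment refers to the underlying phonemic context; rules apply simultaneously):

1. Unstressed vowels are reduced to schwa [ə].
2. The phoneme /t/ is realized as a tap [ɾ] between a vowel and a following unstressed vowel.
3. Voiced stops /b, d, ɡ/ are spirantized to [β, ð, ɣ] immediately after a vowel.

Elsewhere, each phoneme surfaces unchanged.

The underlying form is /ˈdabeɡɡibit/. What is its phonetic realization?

/d/ (word-initial) is in the target of rule 3 but the environment (immediately after a vowel) is not met → [d].
/a/ (between /d/ and /b/) is in the target of rule 1 but the environment (in an unstressed syllable) is not met → [a].
/b/ (between /a/ and /e/): immediately after a vowel, so rule 3 applies → [β].
/e/ (between /b/ and /ɡ/): in an unstressed syllable, so rule 1 applies → [ə].
/ɡ/ (between /e/ and /ɡ/): immediately after a vowel, so rule 3 applies → [ɣ].
/ɡ/ — between /ɡ/ and /i/; rule 3 does not apply here → [ɡ].
/i/ (between /ɡ/ and /b/): in an unstressed syllable, so rule 1 applies → [ə].
Rule 3 applies to /b/ (between /i/ and /i/: immediately after a vowel) → [β].
/i/ (between /b/ and /t/) occurs in an unstressed syllable → [ə] by rule 1.
/t/ (word-final) fails the environment for rule 2, so it stays [t].

[ˈdaβəɣɡəβət]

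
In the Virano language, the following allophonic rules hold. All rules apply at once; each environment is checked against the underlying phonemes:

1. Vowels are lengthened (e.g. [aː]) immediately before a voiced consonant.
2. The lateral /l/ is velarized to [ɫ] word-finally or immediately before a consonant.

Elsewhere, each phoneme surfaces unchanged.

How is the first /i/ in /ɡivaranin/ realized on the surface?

/i/ meets the environment for rule 1 (before a voiced consonant) → [iː].

[iː]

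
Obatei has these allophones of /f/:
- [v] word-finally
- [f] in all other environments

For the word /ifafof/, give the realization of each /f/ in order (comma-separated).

Occurrence 1 (position 2): no conditioning environment matches → elsewhere allophone [f].
Occurrence 2 (position 4): no conditioning environment matches → elsewhere allophone [f].
Occurrence 3 (position 6): word-finally → [v].

[f], [f], [v]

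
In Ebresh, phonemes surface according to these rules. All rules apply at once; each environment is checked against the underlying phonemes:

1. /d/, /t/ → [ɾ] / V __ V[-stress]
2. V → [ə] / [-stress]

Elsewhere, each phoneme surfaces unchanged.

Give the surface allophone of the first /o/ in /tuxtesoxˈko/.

[ə]

/o/ meets the environment for rule 2 (in an unstressed syllable) → [ə].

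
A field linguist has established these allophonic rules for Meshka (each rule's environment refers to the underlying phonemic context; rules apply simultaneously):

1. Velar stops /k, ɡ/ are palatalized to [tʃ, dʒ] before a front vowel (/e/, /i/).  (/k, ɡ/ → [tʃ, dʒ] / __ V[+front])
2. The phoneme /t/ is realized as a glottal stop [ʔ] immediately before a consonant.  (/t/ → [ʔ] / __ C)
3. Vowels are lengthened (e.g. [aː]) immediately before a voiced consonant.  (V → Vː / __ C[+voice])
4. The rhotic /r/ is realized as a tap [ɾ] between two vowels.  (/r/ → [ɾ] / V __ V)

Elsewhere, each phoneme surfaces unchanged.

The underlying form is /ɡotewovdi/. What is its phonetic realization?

[ɡoteːwoːvdi]

/ɡ/ (word-initial) fails the environment for rule 1, so it stays [ɡ].
/o/ — between /ɡ/ and /t/; rule 3 does not apply here → [o].
/t/ — between /o/ and /e/; rule 2 does not apply here → [t].
/e/ — between /t/ and /w/, before a voiced consonant — surfaces as [eː] (rule 3).
/w/ stays [w].
/o/ (between /w/ and /v/) occurs before a voiced consonant → [oː] by rule 3.
/v/ (between /o/ and /d/) is unaffected → [v].
/d/ (between /v/ and /i/) is unaffected → [d].
/i/ — word-final; rule 3 does not apply here → [i].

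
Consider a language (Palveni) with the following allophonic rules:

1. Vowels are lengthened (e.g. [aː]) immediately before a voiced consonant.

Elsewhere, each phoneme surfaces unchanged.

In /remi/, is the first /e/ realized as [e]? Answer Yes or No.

No

Rule 1 applies to /e/ (between /r/ and /m/: before a voiced consonant) → [eː].
The actual realization is [eː], not [e].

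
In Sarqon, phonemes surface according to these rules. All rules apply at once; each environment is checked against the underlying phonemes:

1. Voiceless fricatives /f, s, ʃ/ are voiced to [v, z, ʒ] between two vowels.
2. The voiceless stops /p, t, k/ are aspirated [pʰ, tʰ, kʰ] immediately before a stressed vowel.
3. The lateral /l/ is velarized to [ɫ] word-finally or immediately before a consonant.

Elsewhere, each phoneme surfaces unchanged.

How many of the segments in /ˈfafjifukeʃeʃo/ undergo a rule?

3

Segments that undergo a rule: /f/ → [v] (rule 1); /ʃ/ → [ʒ] (rule 1); /ʃ/ → [ʒ] (rule 1).
All other segments surface unchanged.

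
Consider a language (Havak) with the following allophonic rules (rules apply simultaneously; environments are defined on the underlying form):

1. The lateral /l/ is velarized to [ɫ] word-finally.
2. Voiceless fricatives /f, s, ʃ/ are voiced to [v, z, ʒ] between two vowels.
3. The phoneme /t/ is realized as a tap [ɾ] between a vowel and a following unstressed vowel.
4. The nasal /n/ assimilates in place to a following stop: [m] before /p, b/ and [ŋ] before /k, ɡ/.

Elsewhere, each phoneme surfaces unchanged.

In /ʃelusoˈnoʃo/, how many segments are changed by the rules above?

2

Segments that undergo a rule: /s/ → [z] (rule 2); /ʃ/ → [ʒ] (rule 2).
All other segments surface unchanged.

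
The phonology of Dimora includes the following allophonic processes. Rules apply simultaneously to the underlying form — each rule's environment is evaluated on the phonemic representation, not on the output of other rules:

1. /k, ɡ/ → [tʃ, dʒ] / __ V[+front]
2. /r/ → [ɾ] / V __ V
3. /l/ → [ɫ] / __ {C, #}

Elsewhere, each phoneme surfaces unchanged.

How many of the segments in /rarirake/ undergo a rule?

Segments that undergo a rule: /r/ → [ɾ] (rule 2); /r/ → [ɾ] (rule 2); /k/ → [tʃ] (rule 1).
All other segments surface unchanged.

3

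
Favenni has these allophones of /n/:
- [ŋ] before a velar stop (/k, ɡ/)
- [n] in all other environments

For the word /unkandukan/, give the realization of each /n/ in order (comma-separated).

[ŋ], [n], [n]

Occurrence 1 (position 2): before a velar stop → [ŋ].
Occurrence 2 (position 5): no conditioning environment matches → elsewhere allophone [n].
Occurrence 3 (position 10): no conditioning environment matches → elsewhere allophone [n].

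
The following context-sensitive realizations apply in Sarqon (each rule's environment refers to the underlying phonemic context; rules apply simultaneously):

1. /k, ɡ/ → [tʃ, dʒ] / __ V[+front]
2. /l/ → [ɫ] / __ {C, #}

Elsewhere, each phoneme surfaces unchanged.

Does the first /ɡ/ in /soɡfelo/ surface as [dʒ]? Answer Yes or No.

/ɡ/ (between /o/ and /f/) is in the target of rule 1 but the environment (before a front vowel) is not met → [ɡ].
The actual realization is [ɡ], not [dʒ].

No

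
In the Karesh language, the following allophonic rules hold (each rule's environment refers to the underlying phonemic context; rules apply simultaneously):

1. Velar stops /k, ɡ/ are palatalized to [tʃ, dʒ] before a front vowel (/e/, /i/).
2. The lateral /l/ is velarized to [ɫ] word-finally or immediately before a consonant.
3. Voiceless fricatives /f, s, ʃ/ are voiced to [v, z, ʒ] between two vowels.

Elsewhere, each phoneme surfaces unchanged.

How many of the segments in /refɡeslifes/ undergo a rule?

2

Segments that undergo a rule: /ɡ/ → [dʒ] (rule 1); /f/ → [v] (rule 3).
All other segments surface unchanged.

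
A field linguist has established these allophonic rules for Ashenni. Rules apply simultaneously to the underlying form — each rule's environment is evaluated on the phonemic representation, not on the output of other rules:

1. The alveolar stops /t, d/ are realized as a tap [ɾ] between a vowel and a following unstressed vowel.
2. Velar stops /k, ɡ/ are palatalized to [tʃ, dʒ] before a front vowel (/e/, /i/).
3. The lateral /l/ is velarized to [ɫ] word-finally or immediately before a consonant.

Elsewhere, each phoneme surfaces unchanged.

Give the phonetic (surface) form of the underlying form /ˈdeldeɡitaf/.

/d/ (word-initial): rule 1 targets it, but not between a vowel and a following unstressed vowel → unchanged [d].
/e/ stays [e].
/l/ (between /e/ and /d/): word-finally or immediately before a consonant, so rule 3 applies → [ɫ].
/d/ (between /l/ and /e/): rule 1 targets it, but not between a vowel and a following unstressed vowel → unchanged [d].
/e/ (between /d/ and /ɡ/): no rule targets it → [e].
/ɡ/ (between /e/ and /i/) occurs before a front vowel → [dʒ] by rule 2.
/i/ (between /ɡ/ and /t/) is unaffected → [i].
/t/ — between /i/ and /a/, between a vowel and a following unstressed vowel — surfaces as [ɾ] (rule 1).
/a/ — not in any rule's target class → [a].
/f/ — not in any rule's target class → [f].

[ˈdeɫdedʒiɾaf]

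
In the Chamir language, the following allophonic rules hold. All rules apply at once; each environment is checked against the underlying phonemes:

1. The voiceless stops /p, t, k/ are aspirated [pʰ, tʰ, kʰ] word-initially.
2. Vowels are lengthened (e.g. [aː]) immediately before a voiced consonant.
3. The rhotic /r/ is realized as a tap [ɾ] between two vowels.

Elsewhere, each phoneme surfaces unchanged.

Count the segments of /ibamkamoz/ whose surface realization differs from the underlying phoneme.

Segments that undergo a rule: /i/ → [iː] (rule 2); /a/ → [aː] (rule 2); /a/ → [aː] (rule 2); /o/ → [oː] (rule 2).
All other segments surface unchanged.

4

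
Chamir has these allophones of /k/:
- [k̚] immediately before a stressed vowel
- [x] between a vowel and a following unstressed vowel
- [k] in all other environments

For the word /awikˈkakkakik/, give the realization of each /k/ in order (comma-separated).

[k], [k̚], [k], [k], [x], [k]

Occurrence 1 (position 4): no conditioning environment matches → elsewhere allophone [k].
Occurrence 2 (position 5): immediately before a stressed vowel → [k̚].
Occurrence 3 (position 7): no conditioning environment matches → elsewhere allophone [k].
Occurrence 4 (position 8): no conditioning environment matches → elsewhere allophone [k].
Occurrence 5 (position 10): between a vowel and a following unstressed vowel → [x].
Occurrence 6 (position 12): no conditioning environment matches → elsewhere allophone [k].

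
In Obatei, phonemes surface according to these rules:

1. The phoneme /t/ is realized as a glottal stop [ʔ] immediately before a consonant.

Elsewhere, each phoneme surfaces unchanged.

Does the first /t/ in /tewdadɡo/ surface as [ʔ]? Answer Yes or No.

No

/t/ (word-initial) is in the target of rule 1 but the environment (immediately before a consonant) is not met → [t].
The actual realization is [t], not [ʔ].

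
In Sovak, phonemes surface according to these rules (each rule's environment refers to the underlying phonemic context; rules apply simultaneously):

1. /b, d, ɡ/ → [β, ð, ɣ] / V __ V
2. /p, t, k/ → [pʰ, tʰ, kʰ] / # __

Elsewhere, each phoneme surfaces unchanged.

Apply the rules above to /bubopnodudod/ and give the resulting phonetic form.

[buβopnoðuðod]

/b/ (word-initial) is in the target of rule 1 but the environment (between two vowels) is not met → [b].
/u/ stays [u].
/b/ — between /u/ and /o/, between two vowels — surfaces as [β] (rule 1).
/o/ (between /b/ and /p/): no rule targets it → [o].
/p/ (between /o/ and /n/) is in the target of rule 2 but the environment (word-initially) is not met → [p].
/n/ (between /p/ and /o/): no rule targets it → [n].
/o/ (between /n/ and /d/) is unaffected → [o].
/d/ (between /o/ and /u/) occurs between two vowels → [ð] by rule 1.
/u/ — not in any rule's target class → [u].
/d/ (between /u/ and /o/): between two vowels, so rule 1 applies → [ð].
/o/ — not in any rule's target class → [o].
/d/ — word-final; rule 1 does not apply here → [d].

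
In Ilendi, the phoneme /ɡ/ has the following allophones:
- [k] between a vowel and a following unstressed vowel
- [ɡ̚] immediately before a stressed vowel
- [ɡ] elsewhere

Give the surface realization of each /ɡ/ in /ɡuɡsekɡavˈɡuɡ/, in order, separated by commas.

Occurrence 1 (position 1): no conditioning environment matches → elsewhere allophone [ɡ].
Occurrence 2 (position 3): no conditioning environment matches → elsewhere allophone [ɡ].
Occurrence 3 (position 7): no conditioning environment matches → elsewhere allophone [ɡ].
Occurrence 4 (position 10): immediately before a stressed vowel → [ɡ̚].
Occurrence 5 (position 12): no conditioning environment matches → elsewhere allophone [ɡ].

[ɡ], [ɡ], [ɡ], [ɡ̚], [ɡ]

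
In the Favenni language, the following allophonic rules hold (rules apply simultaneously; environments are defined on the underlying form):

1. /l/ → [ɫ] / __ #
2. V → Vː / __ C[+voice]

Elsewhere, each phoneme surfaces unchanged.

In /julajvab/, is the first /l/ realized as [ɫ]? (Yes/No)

/l/ (between /u/ and /a/): rule 1 targets it, but not word-finally → unchanged [l].
The actual realization is [l], not [ɫ].

No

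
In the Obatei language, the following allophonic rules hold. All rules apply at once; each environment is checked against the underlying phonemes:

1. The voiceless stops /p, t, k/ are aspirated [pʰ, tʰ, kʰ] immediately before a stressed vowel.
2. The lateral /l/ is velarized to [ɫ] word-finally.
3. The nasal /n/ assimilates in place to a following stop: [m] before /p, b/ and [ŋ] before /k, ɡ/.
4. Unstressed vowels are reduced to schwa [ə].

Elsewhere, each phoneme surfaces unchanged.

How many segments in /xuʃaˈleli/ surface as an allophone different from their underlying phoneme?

3

Segments that undergo a rule: /u/ → [ə] (rule 4); /a/ → [ə] (rule 4); /i/ → [ə] (rule 4).
All other segments surface unchanged.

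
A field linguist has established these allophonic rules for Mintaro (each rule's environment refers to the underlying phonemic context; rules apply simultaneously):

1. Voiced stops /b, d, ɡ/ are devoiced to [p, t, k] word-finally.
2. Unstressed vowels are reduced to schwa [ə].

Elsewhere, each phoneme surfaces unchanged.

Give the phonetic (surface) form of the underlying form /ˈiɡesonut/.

[ˈiɡəsənət]

/i/ (word-initial) fails the environment for rule 2, so it stays [i].
/ɡ/ (between /i/ and /e/) fails the environment for rule 1, so it stays [ɡ].
/e/ (between /ɡ/ and /s/) occurs in an unstressed syllable → [ə] by rule 2.
/s/ stays [s].
/o/ (between /s/ and /n/) occurs in an unstressed syllable → [ə] by rule 2.
/n/ (between /o/ and /u/) is unaffected → [n].
/u/ meets the environment for rule 2 (in an unstressed syllable) → [ə].
/t/ stays [t].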